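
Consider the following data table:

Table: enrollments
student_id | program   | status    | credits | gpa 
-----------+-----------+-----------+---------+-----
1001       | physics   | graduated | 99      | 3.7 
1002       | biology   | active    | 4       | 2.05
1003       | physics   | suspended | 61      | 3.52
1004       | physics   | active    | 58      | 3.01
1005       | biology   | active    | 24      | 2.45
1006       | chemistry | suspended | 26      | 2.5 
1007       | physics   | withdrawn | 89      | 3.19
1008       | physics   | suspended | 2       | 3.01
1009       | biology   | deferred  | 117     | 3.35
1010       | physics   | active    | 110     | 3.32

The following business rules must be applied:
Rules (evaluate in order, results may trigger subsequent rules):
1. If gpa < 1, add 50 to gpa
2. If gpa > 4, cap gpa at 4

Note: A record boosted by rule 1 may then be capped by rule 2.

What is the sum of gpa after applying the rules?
30.1

Step 1: Apply rule 1 to records with gpa < 1
  - 0 records get bonus of 50
  - Of these, 0 records then exceed 4 and get capped
Step 2: Apply rule 2 to records with gpa > 4
  - 0 records (original) are capped
Step 3: Calculate final sum = 30.1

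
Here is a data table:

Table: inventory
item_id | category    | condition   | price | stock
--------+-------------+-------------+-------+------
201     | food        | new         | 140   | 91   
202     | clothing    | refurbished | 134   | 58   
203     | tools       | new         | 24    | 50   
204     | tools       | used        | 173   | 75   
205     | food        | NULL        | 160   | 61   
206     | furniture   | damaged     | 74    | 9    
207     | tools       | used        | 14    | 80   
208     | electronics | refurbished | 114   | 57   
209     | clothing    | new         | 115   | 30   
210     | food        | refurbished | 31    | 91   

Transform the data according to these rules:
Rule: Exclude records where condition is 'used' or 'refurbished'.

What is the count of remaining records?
5

Step 1: Count records to exclude
  - 2 (used) + 3 (refurbished) = 5 records
Step 2: Total records: 10
Step 3: Remaining = 10 - 5 = 5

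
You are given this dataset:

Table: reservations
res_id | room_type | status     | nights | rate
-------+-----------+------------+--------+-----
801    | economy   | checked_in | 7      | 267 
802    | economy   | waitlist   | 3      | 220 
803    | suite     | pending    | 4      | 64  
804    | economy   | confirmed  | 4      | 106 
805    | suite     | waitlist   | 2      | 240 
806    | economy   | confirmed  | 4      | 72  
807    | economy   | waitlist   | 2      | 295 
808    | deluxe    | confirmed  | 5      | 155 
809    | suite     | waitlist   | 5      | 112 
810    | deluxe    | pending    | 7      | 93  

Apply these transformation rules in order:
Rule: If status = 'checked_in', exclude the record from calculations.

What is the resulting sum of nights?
36

Step 1: Identify records where status = 'checked_in'
Step 2: The excluded records sum to 7
Step 3: Original total nights = 43
Step 4: Remaining total = 43 - 7 = 36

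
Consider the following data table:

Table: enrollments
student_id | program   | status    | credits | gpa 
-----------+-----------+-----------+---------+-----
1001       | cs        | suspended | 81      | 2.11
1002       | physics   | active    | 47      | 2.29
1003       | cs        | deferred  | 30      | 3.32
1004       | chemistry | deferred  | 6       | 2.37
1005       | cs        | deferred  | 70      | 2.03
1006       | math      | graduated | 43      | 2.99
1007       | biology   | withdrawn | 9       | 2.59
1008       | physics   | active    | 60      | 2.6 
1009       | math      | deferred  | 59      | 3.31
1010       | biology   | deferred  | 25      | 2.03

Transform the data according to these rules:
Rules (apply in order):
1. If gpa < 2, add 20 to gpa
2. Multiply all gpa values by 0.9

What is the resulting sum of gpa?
23.08

Step 1: Apply Rule 1 - Add 20 to records with gpa < 2
  - 0 records affected: 0 + (0 × 20) = 0
  - Unaffected records: 25.64
  - Sum after Rule 1: 25.64
Step 2: Apply Rule 2 - Multiply all by 0.9
  - 25.64 × 0.9 = 23.08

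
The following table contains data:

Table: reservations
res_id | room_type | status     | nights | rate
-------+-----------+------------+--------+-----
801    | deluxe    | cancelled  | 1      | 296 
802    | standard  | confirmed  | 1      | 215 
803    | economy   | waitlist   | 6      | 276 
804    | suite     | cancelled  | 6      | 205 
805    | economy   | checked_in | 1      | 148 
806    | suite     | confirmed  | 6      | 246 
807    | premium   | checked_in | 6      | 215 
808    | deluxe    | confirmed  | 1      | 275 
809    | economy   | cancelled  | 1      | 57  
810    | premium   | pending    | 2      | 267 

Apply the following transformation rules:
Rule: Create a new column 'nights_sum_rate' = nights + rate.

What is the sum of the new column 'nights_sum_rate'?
2231

Step 1: For each record, compute nights + rate
Example calculations:
  1 + 296 = 297
  1 + 215 = 216
  6 + 276 = 282
  ...
Step 2: Sum all derived values
Step 3: Total = 2231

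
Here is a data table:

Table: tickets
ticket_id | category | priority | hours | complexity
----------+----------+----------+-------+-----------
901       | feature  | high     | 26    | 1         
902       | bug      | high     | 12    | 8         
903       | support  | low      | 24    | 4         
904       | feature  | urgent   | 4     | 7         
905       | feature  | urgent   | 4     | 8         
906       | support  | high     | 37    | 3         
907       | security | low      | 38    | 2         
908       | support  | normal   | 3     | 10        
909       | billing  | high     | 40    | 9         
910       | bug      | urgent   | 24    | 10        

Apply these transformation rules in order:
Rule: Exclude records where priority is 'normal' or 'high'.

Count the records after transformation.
5

Step 1: Count records to exclude
  - 1 (normal) + 4 (high) = 5 records
Step 2: Total records: 10
Step 3: Remaining = 10 - 5 = 5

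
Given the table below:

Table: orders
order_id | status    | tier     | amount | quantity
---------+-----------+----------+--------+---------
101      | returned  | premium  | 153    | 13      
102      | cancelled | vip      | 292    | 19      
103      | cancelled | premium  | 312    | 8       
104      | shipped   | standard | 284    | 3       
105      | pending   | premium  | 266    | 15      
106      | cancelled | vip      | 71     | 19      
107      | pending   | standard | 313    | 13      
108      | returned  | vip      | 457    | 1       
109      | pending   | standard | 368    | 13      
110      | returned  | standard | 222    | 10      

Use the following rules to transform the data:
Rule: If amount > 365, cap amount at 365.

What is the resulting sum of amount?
2643

Step 1: 2 records have amount > 365
Step 2: These records originally summed to 825
Step 3: After capping: 2 × 365 = 730
Step 4: Unaffected records sum: 1913
Step 5: Final sum = 730 + 1913 = 2643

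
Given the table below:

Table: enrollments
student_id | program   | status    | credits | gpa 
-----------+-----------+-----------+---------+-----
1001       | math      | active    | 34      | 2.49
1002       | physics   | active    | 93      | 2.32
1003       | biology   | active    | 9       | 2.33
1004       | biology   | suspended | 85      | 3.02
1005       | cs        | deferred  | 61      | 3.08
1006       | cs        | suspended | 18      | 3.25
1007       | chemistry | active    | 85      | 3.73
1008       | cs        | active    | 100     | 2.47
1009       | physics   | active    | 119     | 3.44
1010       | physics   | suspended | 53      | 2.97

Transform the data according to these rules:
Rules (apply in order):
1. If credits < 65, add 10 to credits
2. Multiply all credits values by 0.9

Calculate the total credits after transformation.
636.3

Step 1: Apply Rule 1 - Add 10 to records with credits < 65
  - 5 records affected: 175 + (5 × 10) = 225
  - Unaffected records: 482
  - Sum after Rule 1: 707
Step 2: Apply Rule 2 - Multiply all by 0.9
  - 707 × 0.9 = 636.3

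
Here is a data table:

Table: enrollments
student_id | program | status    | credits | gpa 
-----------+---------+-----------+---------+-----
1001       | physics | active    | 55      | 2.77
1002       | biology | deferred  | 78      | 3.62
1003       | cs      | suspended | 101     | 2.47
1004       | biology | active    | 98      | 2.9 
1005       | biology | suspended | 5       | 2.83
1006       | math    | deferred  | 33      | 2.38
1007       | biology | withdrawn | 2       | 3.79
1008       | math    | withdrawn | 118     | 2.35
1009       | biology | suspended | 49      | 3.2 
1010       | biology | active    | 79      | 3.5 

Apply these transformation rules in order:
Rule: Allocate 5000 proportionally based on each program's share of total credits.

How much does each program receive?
biology: 2516.18, cs: 817.15, math: 1221.68, physics: 444.98

Step 1: Calculate total credits = 618
Step 2: Calculate each program's proportion:
  biology: 311/618 = 50.32% → 2516.18
  cs: 101/618 = 16.34% → 817.15
  math: 151/618 = 24.43% → 1221.68
  physics: 55/618 = 8.90% → 444.98
Step 3: Verify: sum of allocations ≈ 5000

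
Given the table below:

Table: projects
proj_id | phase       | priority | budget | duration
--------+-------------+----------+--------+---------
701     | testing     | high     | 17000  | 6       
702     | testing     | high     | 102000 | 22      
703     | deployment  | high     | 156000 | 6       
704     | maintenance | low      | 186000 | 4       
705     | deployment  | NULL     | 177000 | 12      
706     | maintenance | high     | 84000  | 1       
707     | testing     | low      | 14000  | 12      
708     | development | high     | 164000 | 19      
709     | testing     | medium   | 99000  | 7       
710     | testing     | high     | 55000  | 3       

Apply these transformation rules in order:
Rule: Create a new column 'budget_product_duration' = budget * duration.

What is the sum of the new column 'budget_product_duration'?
10376000

Step 1: For each record, compute budget * duration
Example calculations:
  17000 * 6 = 102000
  102000 * 22 = 2244000
  156000 * 6 = 936000
  ...
Step 2: Sum all derived values
Step 3: Total = 10376000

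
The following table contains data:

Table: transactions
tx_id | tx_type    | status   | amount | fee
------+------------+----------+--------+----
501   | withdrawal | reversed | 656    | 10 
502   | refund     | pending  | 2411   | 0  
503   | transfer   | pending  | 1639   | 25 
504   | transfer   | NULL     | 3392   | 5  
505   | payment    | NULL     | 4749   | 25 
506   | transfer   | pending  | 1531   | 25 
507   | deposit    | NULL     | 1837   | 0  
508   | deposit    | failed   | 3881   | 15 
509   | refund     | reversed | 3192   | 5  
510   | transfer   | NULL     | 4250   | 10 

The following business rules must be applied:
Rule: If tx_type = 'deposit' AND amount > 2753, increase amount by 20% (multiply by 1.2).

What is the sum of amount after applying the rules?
28314.2

Step 1: Find records where tx_type = 'deposit' AND amount > 2753
Step 2: 1 records match, summing to 3881
Step 3: After multiplier: 3881 × 1.2 = 4657.2
Step 4: Unaffected records sum: 23657
Step 5: Final sum = 4657.2 + 23657 = 28314.2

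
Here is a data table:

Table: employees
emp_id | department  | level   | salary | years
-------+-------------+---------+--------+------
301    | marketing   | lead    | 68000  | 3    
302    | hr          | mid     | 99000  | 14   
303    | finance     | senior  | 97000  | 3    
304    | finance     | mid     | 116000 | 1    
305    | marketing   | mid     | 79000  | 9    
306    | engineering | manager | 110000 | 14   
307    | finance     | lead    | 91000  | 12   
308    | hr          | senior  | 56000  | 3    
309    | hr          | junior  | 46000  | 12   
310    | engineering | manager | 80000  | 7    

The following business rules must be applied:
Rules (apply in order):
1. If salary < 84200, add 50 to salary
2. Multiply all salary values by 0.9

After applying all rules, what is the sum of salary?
758025.0

Step 1: Apply Rule 1 - Add 50 to records with salary < 84200
  - 5 records affected: 329000 + (5 × 50) = 329250
  - Unaffected records: 513000
  - Sum after Rule 1: 842250
Step 2: Apply Rule 2 - Multiply all by 0.9
  - 842250 × 0.9 = 758025.0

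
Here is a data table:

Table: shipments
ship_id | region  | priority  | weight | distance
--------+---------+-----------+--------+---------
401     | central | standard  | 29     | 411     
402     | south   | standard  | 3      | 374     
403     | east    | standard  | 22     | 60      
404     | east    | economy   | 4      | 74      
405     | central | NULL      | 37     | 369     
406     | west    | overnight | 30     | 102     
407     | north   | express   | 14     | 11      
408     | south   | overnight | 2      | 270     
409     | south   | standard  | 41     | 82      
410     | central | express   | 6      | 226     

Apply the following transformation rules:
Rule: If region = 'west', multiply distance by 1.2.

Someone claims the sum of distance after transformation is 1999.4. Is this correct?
Yes, the result is correct.

Step 1: Calculate the correct sum after transformation
Step 2: Apply multiplier 1.2 to records where region = 'west'
Step 3: Correct result = 1999.4
Step 4: Claimed result = 1999.4
Step 5: 1999.4 = 1999.4 ✓
Conclusion: The claimed result is correct.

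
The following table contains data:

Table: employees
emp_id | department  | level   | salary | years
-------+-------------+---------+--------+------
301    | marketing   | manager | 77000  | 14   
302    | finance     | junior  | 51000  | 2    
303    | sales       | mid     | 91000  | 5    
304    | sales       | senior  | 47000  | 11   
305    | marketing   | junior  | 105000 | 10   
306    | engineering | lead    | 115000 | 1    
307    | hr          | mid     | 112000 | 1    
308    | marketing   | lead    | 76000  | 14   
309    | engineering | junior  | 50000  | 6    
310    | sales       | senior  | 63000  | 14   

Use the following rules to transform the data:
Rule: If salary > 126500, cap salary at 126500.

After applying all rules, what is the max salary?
115000

Step 1: Original maximum salary = 115000
Step 2: Check cap of 126500 against maximum
Step 3: No records exceed the cap (max 115000 <= cap 126500), so no capping applies
Step 4: Maximum after transformation = 115000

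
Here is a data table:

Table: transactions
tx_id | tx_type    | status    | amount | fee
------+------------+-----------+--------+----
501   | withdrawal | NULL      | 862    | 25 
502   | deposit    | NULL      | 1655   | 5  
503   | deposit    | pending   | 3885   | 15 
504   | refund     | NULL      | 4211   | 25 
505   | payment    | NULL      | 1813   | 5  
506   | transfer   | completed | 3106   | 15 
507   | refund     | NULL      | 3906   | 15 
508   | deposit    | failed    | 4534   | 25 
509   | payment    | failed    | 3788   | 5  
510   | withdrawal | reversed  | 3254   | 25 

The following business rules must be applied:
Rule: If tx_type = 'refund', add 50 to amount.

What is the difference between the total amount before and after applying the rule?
100

Step 1: Original sum of amount = 31014
Step 2: 2 records have tx_type = 'refund'
Step 3: Each affected record changes by 50
Step 4: Total change = 2 × 50 = 100
Step 5: New sum = 31014 + 100 = 31114
Step 6: Difference = |31114 - 31014| = 100
        (Sum increased by 100)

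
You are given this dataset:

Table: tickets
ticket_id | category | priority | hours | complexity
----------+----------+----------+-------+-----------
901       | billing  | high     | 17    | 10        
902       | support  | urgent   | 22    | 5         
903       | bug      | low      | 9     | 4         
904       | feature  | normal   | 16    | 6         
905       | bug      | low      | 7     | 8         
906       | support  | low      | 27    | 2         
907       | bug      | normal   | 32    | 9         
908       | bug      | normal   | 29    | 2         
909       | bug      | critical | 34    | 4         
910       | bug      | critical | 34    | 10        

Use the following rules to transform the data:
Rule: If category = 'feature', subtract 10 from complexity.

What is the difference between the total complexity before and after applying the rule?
10

Step 1: Original sum of complexity = 60
Step 2: 1 records have category = 'feature'
Step 3: Each affected record changes by -10
Step 4: Total change = 1 × -10 = -10
Step 5: New sum = 60 + -10 = 50
Step 6: Difference = |50 - 60| = 10
        (Sum decreased by 10)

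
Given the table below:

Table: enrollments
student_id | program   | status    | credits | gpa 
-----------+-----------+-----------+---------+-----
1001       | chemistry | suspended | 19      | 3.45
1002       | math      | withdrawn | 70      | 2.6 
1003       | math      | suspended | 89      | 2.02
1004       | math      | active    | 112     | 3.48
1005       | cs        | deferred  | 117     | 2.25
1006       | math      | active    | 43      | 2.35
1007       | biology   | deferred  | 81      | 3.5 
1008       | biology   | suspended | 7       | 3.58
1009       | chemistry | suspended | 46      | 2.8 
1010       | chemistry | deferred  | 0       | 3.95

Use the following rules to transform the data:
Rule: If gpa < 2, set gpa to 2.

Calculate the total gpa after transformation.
29.98

Step 1: 0 records have gpa < 2
Step 2: These records originally summed to 0
Step 3: After setting to minimum: 0 × 2 = 0
Step 4: Unaffected records sum: 29.98
Step 5: Final sum = 0 + 29.98 = 29.98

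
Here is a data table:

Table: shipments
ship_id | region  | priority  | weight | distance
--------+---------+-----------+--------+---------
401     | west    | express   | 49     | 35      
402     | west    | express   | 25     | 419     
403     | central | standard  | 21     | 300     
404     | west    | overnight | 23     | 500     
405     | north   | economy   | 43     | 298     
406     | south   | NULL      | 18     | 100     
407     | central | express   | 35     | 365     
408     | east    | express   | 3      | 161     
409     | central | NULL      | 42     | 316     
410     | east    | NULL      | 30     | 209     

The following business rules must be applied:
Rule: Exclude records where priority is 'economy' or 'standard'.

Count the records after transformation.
8

Step 1: Count records to exclude
  - 1 (economy) + 1 (standard) = 2 records
Step 2: Total records: 10
Step 3: Remaining = 10 - 2 = 8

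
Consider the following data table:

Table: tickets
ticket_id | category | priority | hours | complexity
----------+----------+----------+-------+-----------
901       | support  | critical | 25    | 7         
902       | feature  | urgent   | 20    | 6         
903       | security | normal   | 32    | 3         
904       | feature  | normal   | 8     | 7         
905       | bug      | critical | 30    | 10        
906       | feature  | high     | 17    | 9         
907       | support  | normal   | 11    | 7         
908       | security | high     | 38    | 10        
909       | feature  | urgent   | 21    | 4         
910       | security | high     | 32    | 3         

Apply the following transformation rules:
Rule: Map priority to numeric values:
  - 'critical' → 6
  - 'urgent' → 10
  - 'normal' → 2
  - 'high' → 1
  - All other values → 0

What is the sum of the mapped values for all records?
41

Step 1: Apply mapping to each record
Step 2: Count by status:
  'critical': 2 records × 6 = 12
  'urgent': 2 records × 10 = 20
  'normal': 3 records × 2 = 6
  'high': 3 records × 1 = 3
Step 3: Sum all mapped values = 41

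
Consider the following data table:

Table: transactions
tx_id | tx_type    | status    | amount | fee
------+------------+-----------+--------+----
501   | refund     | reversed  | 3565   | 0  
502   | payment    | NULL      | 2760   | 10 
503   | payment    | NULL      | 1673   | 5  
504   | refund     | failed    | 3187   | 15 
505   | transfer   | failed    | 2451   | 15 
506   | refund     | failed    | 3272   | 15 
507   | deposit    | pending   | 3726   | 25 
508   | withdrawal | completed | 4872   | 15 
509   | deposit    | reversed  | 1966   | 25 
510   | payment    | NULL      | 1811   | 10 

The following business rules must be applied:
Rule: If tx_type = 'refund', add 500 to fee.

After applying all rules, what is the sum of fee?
1635

Step 1: Count records where tx_type = 'refund': 3
Step 2: Total bonus added: 3 × 500 = 1500
Step 3: Original sum of fee: 135
Step 4: Final sum = 135 + 1500 = 1635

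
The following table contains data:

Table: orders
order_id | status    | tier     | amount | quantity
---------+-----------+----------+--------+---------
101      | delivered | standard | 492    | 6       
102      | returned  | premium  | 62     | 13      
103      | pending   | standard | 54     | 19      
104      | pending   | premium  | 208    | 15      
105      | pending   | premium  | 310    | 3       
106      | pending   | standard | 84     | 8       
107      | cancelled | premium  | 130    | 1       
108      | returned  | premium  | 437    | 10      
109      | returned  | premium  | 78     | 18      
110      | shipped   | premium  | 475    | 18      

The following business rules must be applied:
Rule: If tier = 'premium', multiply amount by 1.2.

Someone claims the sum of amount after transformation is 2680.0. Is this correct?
No, the correct result is 2670.0.

Step 1: Calculate the correct sum after transformation
Step 2: Apply multiplier 1.2 to records where tier = 'premium'
Step 3: Correct result = 2670.0
Step 4: Claimed result = 2680.0
Step 5: 2670.0 ≠ 2680.0
Conclusion: The claimed result is incorrect. The correct answer is 2670.0.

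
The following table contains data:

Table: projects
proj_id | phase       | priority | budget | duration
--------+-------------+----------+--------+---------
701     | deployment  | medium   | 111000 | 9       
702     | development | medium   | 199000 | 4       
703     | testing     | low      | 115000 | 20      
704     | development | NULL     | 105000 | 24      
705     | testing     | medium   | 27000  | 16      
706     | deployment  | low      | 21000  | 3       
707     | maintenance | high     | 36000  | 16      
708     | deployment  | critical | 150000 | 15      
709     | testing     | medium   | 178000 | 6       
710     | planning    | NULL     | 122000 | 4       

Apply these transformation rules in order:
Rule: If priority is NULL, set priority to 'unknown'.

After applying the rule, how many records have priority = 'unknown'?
2

Step 1: Count records where priority IS NULL
Step 2: Found 2 records with NULL priority
Step 3: These records will have priority set to 'unknown'
Step 4: Records already having priority = 'unknown': 0
Step 5: Answer: 2 + 0 = 2 records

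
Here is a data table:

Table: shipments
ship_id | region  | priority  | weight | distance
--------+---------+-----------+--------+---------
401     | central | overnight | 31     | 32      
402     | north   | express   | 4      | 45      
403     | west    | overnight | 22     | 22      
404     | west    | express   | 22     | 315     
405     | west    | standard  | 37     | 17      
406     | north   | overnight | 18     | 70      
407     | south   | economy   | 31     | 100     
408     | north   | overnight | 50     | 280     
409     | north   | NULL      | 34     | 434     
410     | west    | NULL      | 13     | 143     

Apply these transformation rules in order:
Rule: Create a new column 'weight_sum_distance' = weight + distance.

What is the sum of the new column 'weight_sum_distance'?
1720

Step 1: For each record, compute weight + distance
Example calculations:
  31 + 32 = 63
  4 + 45 = 49
  22 + 22 = 44
  ...
Step 2: Sum all derived values
Step 3: Total = 1720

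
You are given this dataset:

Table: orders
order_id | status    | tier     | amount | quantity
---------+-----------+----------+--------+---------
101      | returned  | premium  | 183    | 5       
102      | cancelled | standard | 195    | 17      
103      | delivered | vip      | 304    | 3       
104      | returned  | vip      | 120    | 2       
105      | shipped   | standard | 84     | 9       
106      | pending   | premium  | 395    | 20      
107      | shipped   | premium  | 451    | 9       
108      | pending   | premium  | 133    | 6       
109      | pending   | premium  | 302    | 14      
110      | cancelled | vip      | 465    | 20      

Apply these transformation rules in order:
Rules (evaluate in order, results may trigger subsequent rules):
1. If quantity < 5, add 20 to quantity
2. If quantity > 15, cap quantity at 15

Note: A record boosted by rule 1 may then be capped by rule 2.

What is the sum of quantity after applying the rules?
118

Step 1: Apply rule 1 to records with quantity < 5
  - 2 records get bonus of 20
  - Of these, 2 records then exceed 15 and get capped
Step 2: Apply rule 2 to records with quantity > 15
  - 3 records (original) are capped
Step 3: Calculate final sum = 118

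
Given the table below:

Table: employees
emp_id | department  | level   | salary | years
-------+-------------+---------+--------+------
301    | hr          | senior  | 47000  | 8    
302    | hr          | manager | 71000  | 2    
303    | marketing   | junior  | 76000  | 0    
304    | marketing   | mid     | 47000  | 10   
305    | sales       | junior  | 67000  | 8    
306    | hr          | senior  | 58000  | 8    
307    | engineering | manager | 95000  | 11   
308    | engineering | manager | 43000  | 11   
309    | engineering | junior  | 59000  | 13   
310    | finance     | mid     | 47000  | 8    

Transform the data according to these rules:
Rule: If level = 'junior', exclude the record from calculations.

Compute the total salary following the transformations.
408000

Step 1: Identify records where level = 'junior'
Step 2: The excluded records sum to 202000
Step 3: Original total salary = 610000
Step 4: Remaining total = 610000 - 202000 = 408000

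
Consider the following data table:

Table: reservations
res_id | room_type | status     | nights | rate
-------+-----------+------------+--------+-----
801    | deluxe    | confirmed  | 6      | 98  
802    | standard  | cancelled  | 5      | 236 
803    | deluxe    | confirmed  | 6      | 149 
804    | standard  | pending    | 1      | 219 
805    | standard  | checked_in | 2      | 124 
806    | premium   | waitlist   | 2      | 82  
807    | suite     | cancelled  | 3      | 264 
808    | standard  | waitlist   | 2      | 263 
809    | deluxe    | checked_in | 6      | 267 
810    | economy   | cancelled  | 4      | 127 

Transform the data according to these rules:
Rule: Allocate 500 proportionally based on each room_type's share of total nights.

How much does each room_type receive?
deluxe: 243.24, economy: 54.05, premium: 27.03, standard: 135.14, suite: 40.54

Step 1: Calculate total nights = 37
Step 2: Calculate each room_type's proportion:
  deluxe: 18/37 = 48.65% → 243.24
  economy: 4/37 = 10.81% → 54.05
  premium: 2/37 = 5.41% → 27.03
  standard: 10/37 = 27.03% → 135.14
  suite: 3/37 = 8.11% → 40.54
Step 3: Verify: sum of allocations ≈ 500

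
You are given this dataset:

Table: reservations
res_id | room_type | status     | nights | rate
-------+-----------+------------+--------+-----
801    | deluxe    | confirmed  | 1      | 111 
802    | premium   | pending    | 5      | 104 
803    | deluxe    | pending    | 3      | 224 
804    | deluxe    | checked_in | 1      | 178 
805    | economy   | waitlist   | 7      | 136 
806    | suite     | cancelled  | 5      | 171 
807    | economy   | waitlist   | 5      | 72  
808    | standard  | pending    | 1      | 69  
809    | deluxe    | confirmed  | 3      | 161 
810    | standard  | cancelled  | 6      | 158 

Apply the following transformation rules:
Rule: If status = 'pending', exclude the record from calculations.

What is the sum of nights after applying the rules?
28

Step 1: Identify records where status = 'pending'
Step 2: The excluded records sum to 9
Step 3: Original total nights = 37
Step 4: Remaining total = 37 - 9 = 28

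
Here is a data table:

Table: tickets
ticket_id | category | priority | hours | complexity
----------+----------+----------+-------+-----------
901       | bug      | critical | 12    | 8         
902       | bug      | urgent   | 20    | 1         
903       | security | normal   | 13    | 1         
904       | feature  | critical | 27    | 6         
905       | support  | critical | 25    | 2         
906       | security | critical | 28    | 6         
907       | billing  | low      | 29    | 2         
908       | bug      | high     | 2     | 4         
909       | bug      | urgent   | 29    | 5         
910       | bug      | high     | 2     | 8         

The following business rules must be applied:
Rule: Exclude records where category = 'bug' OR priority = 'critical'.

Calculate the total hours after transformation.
42

Step 1: Find records where category = 'bug' OR priority = 'critical'
Step 2: 8 records match, summing to 145
Step 3: Original sum: 187
Step 4: Remaining sum = 187 - 145 = 42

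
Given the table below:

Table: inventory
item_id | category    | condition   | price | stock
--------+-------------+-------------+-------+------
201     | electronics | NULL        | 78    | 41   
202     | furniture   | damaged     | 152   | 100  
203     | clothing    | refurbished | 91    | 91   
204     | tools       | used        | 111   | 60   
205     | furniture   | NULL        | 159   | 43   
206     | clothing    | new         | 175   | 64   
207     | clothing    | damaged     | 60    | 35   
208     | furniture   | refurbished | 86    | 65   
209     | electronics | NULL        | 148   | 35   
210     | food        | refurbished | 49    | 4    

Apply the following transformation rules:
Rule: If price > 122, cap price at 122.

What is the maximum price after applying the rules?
122

Step 1: Original maximum price = 175
Step 2: Apply cap at 122
Step 3: 4 records had price > 122 and were capped
Step 4: Maximum after transformation = 122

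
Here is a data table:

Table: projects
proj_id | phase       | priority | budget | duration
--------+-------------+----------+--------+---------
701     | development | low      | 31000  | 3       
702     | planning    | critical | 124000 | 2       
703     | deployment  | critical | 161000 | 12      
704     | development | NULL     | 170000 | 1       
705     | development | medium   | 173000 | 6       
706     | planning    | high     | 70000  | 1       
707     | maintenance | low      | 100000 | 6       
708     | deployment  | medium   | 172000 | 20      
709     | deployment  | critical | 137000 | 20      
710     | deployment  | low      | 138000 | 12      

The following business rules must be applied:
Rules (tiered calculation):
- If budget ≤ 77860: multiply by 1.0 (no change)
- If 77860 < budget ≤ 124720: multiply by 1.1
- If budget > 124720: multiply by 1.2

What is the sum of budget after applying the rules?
1488600.0

Step 1: Tier 1 (budget ≤ 77860): 2 records, sum = 101000 × 1.0 = 101000.0
Step 2: Tier 2 (77860 < budget ≤ 124720): 2 records, sum = 224000 × 1.1 = 246400.0
Step 3: Tier 3 (budget > 124720): 6 records, sum = 951000 × 1.2 = 1141200.0
Step 4: Final sum = 101000.0 + 246400.0 + 1141200.0 = 1488600.0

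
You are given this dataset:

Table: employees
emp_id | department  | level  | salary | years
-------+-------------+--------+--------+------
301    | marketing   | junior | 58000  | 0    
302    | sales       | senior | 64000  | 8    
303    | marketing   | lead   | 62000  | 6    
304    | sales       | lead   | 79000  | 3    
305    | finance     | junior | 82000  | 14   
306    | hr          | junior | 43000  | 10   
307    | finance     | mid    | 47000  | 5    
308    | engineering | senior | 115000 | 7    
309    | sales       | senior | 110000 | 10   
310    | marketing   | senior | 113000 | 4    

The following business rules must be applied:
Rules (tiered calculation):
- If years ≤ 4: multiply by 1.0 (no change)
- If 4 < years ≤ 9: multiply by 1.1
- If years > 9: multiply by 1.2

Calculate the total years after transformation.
76.4

Step 1: Tier 1 (years ≤ 4): 3 records, sum = 7 × 1.0 = 7.0
Step 2: Tier 2 (4 < years ≤ 9): 4 records, sum = 26 × 1.1 = 28.6
Step 3: Tier 3 (years > 9): 3 records, sum = 34 × 1.2 = 40.8
Step 4: Final sum = 7.0 + 28.6 + 40.8 = 76.4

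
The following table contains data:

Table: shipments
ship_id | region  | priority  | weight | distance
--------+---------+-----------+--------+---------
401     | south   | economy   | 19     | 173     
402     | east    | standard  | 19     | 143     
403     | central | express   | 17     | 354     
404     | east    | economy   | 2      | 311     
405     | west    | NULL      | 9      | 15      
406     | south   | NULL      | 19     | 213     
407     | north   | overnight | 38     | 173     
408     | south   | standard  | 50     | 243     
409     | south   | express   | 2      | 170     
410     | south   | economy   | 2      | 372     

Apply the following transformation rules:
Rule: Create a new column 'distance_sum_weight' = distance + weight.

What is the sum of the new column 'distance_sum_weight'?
2344

Step 1: For each record, compute distance + weight
Example calculations:
  173 + 19 = 192
  143 + 19 = 162
  354 + 17 = 371
  ...
Step 2: Sum all derived values
Step 3: Total = 2344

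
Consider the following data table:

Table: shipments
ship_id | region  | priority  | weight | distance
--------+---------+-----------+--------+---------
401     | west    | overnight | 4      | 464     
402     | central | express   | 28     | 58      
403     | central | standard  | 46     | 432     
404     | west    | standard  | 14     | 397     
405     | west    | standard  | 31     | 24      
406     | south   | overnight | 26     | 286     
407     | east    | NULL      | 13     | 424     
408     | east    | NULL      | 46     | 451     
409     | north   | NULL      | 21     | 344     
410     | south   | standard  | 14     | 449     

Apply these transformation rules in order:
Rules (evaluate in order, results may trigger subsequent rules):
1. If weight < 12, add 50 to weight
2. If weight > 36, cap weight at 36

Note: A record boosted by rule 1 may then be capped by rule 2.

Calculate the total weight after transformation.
255

Step 1: Apply rule 1 to records with weight < 12
  - 1 records get bonus of 50
  - Of these, 1 records then exceed 36 and get capped
Step 2: Apply rule 2 to records with weight > 36
  - 2 records (original) are capped
Step 3: Calculate final sum = 255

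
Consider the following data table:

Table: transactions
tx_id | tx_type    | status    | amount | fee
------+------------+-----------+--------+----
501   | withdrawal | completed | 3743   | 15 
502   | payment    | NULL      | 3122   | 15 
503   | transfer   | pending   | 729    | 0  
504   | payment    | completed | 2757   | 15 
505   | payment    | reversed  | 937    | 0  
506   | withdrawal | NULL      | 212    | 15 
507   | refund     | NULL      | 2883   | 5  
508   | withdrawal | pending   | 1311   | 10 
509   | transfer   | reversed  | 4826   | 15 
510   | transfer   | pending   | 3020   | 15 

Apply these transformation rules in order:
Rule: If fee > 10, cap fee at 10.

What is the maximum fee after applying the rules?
10

Step 1: Original maximum fee = 15
Step 2: Apply cap at 10
Step 3: 6 records had fee > 10 and were capped
Step 4: Maximum after transformation = 10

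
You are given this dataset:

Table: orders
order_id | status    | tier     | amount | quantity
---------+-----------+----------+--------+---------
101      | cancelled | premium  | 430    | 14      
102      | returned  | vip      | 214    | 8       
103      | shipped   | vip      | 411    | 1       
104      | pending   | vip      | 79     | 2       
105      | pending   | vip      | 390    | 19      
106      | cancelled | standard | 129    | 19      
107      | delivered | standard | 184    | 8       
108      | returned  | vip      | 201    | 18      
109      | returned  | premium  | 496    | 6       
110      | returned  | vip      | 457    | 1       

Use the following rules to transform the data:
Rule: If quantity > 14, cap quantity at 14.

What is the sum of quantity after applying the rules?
82

Step 1: 3 records have quantity > 14
Step 2: These records originally summed to 56
Step 3: After capping: 3 × 14 = 42
Step 4: Unaffected records sum: 40
Step 5: Final sum = 42 + 40 = 82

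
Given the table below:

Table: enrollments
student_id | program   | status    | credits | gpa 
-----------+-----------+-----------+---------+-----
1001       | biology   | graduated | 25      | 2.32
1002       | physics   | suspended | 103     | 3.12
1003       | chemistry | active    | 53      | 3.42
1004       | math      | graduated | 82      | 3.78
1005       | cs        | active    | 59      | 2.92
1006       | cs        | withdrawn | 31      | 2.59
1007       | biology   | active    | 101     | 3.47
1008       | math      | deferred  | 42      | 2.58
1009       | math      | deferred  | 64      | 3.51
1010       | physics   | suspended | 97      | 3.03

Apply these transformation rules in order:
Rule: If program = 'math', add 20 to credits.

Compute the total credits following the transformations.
717

Step 1: Count records where program = 'math': 3
Step 2: Total bonus added: 3 × 20 = 60
Step 3: Original sum of credits: 657
Step 4: Final sum = 657 + 60 = 717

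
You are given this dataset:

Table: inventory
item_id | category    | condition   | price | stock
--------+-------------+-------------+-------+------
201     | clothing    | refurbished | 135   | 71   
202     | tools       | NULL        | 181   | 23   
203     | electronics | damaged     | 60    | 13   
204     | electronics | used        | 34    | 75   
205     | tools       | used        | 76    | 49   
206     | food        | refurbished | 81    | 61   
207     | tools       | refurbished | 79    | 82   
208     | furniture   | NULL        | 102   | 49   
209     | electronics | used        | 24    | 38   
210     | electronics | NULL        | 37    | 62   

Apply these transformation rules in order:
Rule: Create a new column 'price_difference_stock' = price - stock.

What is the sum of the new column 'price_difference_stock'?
286

Step 1: For each record, compute price - stock
Example calculations:
  135 - 71 = 64
  181 - 23 = 158
  60 - 13 = 47
  ...
Step 2: Sum all derived values
Step 3: Total = 286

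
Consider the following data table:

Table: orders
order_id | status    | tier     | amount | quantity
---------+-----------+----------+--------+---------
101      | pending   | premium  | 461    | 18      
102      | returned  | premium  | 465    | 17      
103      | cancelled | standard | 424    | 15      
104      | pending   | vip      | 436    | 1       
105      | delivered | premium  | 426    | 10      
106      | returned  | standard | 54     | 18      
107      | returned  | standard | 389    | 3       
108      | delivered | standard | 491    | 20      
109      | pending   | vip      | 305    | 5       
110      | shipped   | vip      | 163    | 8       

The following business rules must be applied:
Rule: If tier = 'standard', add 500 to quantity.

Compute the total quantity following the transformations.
2115

Step 1: Count records where tier = 'standard': 4
Step 2: Total bonus added: 4 × 500 = 2000
Step 3: Original sum of quantity: 115
Step 4: Final sum = 115 + 2000 = 2115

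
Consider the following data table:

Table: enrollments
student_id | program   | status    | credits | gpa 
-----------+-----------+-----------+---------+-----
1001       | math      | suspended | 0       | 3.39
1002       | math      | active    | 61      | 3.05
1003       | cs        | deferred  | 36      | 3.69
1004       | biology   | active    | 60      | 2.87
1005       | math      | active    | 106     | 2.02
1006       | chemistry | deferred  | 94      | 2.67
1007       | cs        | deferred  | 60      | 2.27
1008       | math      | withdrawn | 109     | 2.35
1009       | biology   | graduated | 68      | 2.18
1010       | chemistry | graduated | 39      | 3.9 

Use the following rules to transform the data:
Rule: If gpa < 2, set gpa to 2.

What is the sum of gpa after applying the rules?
28.39

Step 1: 0 records have gpa < 2
Step 2: These records originally summed to 0
Step 3: After setting to minimum: 0 × 2 = 0
Step 4: Unaffected records sum: 28.39
Step 5: Final sum = 0 + 28.39 = 28.39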